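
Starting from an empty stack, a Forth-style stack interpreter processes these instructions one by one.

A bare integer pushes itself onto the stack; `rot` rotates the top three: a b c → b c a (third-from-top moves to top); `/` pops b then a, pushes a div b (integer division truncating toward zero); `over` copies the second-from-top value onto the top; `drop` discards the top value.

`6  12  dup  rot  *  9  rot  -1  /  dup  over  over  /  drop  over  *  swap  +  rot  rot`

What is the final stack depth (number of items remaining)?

6    → 6
12   → 6 12
dup  → 6 12 12
rot  → 12 12 6
*    → 12 72
9    → 12 72 9
rot  → 72 9 12
-1   → 72 9 12 -1
/    → 72 9 -12
dup  → 72 9 -12 -12
over → 72 9 -12 -12 -12
over → 72 9 -12 -12 -12 -12
/    → 72 9 -12 -12 1
drop → 72 9 -12 -12
over → 72 9 -12 -12 -12
*    → 72 9 -12 144
swap → 72 9 144 -12
+    → 72 9 132
rot  → 9 132 72
rot  → 132 72 9

3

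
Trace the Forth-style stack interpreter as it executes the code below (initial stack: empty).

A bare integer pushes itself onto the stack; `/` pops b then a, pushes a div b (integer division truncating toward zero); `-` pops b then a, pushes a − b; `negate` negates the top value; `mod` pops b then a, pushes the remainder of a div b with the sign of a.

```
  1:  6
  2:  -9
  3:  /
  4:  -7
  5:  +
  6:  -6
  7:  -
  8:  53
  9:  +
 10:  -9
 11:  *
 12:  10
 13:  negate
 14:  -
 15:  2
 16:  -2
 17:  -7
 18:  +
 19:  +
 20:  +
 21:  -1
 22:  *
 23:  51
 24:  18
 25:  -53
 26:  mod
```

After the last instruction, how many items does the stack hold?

3

6      : 6
-9     : 6 -9
/      : 0
-7     : 0 -7
+      : -7
-6     : -7 -6
-      : -1
53     : -1 53
+      : 52
-9     : 52 -9
*      : -468
10     : -468 10
negate : -468 -10
-      : -458
2      : -458 2
-2     : -458 2 -2
-7     : -458 2 -2 -7
+      : -458 2 -9
+      : -458 -7
+      : -465
-1     : -465 -1
*      : 465
51     : 465 51
18     : 465 51 18
-53    : 465 51 18 -53
mod    : 465 51 18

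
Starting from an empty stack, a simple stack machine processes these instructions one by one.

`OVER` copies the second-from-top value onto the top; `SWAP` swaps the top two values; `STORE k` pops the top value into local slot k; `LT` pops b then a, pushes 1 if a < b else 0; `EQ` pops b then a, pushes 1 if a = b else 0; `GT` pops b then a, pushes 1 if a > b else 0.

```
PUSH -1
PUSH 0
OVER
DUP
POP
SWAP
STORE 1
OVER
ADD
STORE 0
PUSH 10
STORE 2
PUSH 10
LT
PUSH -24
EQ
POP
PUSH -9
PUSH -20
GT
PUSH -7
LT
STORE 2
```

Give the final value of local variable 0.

PUSH -1  : [-1]
PUSH 0   : [-1, 0]
OVER     : [-1, 0, -1]
DUP      : [-1, 0, -1, -1]
POP      : [-1, 0, -1]
SWAP     : [-1, -1, 0]
STORE 1  : [-1, -1]
OVER     : [-1, -1, -1]
ADD      : [-1, -2]
STORE 0  : [-1]
PUSH 10  : [-1, 10]
STORE 2  : [-1]
PUSH 10  : [-1, 10]
LT       : [1]
PUSH -24 : [1, -24]
EQ       : [0]
POP      : []
PUSH -9  : [-9]
PUSH -20 : [-9, -20]
GT       : [1]
PUSH -7  : [1, -7]
LT       : [0]
STORE 2  : []

-2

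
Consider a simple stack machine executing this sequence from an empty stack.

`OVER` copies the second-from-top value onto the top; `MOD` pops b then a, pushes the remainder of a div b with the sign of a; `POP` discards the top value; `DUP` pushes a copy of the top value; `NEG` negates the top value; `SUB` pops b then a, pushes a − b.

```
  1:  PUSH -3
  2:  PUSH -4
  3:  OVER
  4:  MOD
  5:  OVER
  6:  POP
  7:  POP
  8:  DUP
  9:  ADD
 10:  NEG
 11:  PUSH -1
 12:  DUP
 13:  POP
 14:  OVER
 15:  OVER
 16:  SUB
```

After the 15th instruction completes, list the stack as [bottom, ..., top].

PUSH -3 : -3
PUSH -4 : -3 -4
OVER    : -3 -4 -3
MOD     : -3 -1
OVER    : -3 -1 -3
POP     : -3 -1
POP     : -3
DUP     : -3 -3
ADD     : -6
NEG     : 6
PUSH -1 : 6 -1
DUP     : 6 -1 -1
POP     : 6 -1
OVER    : 6 -1 6
OVER    : 6 -1 6 -1

[6, -1, 6, -1]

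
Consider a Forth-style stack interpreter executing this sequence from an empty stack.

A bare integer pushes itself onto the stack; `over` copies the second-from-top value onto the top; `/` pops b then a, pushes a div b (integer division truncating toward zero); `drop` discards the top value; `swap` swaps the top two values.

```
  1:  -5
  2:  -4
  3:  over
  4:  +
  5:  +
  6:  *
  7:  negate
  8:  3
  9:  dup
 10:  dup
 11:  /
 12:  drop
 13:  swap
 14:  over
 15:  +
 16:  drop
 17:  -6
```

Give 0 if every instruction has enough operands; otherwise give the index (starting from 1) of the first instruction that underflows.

-5    [-5]
-4    [-5, -4]
over  [-5, -4, -5]
+     [-5, -9]
+     [-14]
*  — needs 2 operands, stack has 1 → underflow

6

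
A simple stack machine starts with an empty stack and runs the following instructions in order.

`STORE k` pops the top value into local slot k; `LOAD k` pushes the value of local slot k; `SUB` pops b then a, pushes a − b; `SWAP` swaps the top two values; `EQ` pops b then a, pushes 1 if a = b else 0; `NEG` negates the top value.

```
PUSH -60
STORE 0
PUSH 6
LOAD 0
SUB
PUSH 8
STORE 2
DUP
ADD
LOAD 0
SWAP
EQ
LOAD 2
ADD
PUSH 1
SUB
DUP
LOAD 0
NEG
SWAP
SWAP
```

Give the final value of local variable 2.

8

PUSH -60 : -60
STORE 0  : (empty)
PUSH 6   : 6
LOAD 0   : 6 -60
SUB      : 66
PUSH 8   : 66 8
STORE 2  : 66
DUP      : 66 66
ADD      : 132
LOAD 0   : 132 -60
SWAP     : -60 132
EQ       : 0
LOAD 2   : 0 8
ADD      : 8
PUSH 1   : 8 1
SUB      : 7
DUP      : 7 7
LOAD 0   : 7 7 -60
NEG      : 7 7 60
SWAP     : 7 60 7
SWAP     : 7 7 60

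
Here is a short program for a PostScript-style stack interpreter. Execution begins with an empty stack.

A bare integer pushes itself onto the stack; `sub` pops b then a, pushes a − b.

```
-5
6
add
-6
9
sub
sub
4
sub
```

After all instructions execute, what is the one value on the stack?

-5   [-5]
6    [-5, 6]
add  [1]
-6   [1, -6]
9    [1, -6, 9]
sub  [1, -15]
sub  [16]
4    [16, 4]
sub  [12]

12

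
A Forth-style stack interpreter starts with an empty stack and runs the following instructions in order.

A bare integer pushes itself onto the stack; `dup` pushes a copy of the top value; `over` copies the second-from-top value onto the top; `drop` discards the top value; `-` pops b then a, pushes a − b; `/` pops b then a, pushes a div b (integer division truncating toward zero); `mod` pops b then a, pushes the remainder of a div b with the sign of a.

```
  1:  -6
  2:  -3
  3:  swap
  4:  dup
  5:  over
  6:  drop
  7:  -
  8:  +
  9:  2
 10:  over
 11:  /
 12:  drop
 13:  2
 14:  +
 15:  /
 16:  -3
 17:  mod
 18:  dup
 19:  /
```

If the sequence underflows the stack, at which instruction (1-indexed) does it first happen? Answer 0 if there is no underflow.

15

-6   → [-6]
-3   → [-6, -3]
swap → [-3, -6]
dup  → [-3, -6, -6]
over → [-3, -6, -6, -6]
drop → [-3, -6, -6]
-    → [-3, 0]
+    → [-3]
2    → [-3, 2]
over → [-3, 2, -3]
/    → [-3, 0]
drop → [-3]
2    → [-3, 2]
+    → [-1]
/  — needs 2 operands, stack has 1 → underflow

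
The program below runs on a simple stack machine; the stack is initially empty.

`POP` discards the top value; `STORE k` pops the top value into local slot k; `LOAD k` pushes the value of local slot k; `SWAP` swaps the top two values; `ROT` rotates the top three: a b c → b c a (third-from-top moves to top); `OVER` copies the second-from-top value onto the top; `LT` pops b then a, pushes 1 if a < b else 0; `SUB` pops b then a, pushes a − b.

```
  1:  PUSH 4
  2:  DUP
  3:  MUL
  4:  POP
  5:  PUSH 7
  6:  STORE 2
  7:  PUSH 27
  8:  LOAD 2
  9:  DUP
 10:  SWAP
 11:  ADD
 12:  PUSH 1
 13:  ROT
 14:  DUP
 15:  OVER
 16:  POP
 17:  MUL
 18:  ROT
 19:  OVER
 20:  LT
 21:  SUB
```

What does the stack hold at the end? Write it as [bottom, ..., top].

PUSH 4  -> 4
DUP     -> 4 4
MUL     -> 16
POP     -> (empty)
PUSH 7  -> 7
STORE 2 -> (empty)
PUSH 27 -> 27
LOAD 2  -> 27 7
DUP     -> 27 7 7
SWAP    -> 27 7 7
ADD     -> 27 14
PUSH 1  -> 27 14 1
ROT     -> 14 1 27
DUP     -> 14 1 27 27
OVER    -> 14 1 27 27 27
POP     -> 14 1 27 27
MUL     -> 14 1 729
ROT     -> 1 729 14
OVER    -> 1 729 14 729
LT      -> 1 729 1
SUB     -> 1 728

[1, 728]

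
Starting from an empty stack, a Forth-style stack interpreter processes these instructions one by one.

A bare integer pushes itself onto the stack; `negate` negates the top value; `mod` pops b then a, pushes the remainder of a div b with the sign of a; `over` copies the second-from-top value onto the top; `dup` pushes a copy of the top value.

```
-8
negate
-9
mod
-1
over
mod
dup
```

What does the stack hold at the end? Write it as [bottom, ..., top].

[8, -1, -1]

-8      [-8]
negate  [8]
-9      [8, -9]
mod     [8]
-1      [8, -1]
over    [8, -1, 8]
mod     [8, -1]
dup     [8, -1, -1]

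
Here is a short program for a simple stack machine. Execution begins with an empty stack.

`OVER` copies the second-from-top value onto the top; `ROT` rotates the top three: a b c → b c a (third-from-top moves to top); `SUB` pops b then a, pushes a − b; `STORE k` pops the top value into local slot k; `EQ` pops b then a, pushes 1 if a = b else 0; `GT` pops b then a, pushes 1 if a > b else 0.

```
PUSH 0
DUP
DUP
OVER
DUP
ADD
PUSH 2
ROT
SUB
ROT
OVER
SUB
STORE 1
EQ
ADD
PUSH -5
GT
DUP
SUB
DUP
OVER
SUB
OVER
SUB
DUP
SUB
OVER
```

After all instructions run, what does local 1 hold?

-2

PUSH 0   0
DUP      0 0
DUP      0 0 0
OVER     0 0 0 0
DUP      0 0 0 0 0
ADD      0 0 0 0
PUSH 2   0 0 0 0 2
ROT      0 0 0 2 0
SUB      0 0 0 2
ROT      0 0 2 0
OVER     0 0 2 0 2
SUB      0 0 2 -2
STORE 1  0 0 2
EQ       0 0
ADD      0
PUSH -5  0 -5
GT       1
DUP      1 1
SUB      0
DUP      0 0
OVER     0 0 0
SUB      0 0
OVER     0 0 0
SUB      0 0
DUP      0 0 0
SUB      0 0
OVER     0 0 0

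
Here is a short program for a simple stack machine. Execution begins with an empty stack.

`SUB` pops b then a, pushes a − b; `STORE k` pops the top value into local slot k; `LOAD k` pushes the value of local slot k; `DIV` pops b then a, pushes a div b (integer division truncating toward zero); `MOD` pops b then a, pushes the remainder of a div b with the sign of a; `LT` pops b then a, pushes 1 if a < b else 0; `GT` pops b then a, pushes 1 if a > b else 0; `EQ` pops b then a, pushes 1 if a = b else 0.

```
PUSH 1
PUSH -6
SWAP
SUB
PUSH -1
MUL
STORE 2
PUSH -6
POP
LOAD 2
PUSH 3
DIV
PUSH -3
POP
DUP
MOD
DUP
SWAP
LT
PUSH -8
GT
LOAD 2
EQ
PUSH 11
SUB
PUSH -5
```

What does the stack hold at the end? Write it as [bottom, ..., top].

[-11, -5]

PUSH 1   1
PUSH -6  1 -6
SWAP     -6 1
SUB      -7
PUSH -1  -7 -1
MUL      7
STORE 2  (empty)
PUSH -6  -6
POP      (empty)
LOAD 2   7
PUSH 3   7 3
DIV      2
PUSH -3  2 -3
POP      2
DUP      2 2
MOD      0
DUP      0 0
SWAP     0 0
LT       0
PUSH -8  0 -8
GT       1
LOAD 2   1 7
EQ       0
PUSH 11  0 11
SUB      -11
PUSH -5  -11 -5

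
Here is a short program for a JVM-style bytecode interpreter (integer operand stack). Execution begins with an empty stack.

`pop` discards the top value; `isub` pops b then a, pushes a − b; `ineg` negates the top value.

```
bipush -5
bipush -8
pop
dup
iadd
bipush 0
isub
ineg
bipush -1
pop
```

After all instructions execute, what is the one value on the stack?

10

bipush -5 : -5
bipush -8 : -5 -8
pop       : -5
dup       : -5 -5
iadd      : -10
bipush 0  : -10 0
isub      : -10
ineg      : 10
bipush -1 : 10 -1
pop       : 10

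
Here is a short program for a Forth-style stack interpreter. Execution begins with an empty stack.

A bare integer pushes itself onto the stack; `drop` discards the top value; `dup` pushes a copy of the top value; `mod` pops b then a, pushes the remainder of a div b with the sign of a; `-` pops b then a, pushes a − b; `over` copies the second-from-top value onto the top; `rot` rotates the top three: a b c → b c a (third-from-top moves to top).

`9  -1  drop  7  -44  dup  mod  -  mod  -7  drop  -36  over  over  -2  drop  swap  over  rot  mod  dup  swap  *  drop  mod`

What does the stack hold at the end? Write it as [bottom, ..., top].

[2, 0]

9    : 9
-1   : 9 -1
drop : 9
7    : 9 7
-44  : 9 7 -44
dup  : 9 7 -44 -44
mod  : 9 7 0
-    : 9 7
mod  : 2
-7   : 2 -7
drop : 2
-36  : 2 -36
over : 2 -36 2
over : 2 -36 2 -36
-2   : 2 -36 2 -36 -2
drop : 2 -36 2 -36
swap : 2 -36 -36 2
over : 2 -36 -36 2 -36
rot  : 2 -36 2 -36 -36
mod  : 2 -36 2 0
dup  : 2 -36 2 0 0
swap : 2 -36 2 0 0
*    : 2 -36 2 0
drop : 2 -36 2
mod  : 2 0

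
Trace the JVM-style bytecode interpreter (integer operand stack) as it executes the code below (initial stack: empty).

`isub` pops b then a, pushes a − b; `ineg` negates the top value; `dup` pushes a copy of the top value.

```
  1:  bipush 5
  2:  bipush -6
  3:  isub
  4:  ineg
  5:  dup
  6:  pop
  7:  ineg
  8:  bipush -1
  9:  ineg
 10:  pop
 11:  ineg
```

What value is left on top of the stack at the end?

-11

bipush 5  → 5
bipush -6 → 5 -6
isub      → 11
ineg      → -11
dup       → -11 -11
pop       → -11
ineg      → 11
bipush -1 → 11 -1
ineg      → 11 1
pop       → 11
ineg      → -11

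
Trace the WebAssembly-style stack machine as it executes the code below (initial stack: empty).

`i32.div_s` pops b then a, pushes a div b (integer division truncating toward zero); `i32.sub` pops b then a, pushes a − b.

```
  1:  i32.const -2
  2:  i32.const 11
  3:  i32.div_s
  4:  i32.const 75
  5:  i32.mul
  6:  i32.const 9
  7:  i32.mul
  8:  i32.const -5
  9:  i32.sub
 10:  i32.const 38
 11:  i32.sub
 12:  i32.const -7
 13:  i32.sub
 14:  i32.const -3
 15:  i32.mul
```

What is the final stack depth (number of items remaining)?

1

i32.const -2 : [-2]
i32.const 11 : [-2, 11]
i32.div_s    : [0]
i32.const 75 : [0, 75]
i32.mul      : [0]
i32.const 9  : [0, 9]
i32.mul      : [0]
i32.const -5 : [0, -5]
i32.sub      : [5]
i32.const 38 : [5, 38]
i32.sub      : [-33]
i32.const -7 : [-33, -7]
i32.sub      : [-26]
i32.const -3 : [-26, -3]
i32.mul      : [78]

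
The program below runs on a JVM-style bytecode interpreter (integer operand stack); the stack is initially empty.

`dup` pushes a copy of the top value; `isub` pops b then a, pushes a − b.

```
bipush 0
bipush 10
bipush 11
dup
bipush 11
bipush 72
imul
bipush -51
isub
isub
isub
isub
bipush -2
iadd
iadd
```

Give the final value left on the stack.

bipush 0    0
bipush 10   0 10
bipush 11   0 10 11
dup         0 10 11 11
bipush 11   0 10 11 11 11
bipush 72   0 10 11 11 11 72
imul        0 10 11 11 792
bipush -51  0 10 11 11 792 -51
isub        0 10 11 11 843
isub        0 10 11 -832
isub        0 10 843
isub        0 -833
bipush -2   0 -833 -2
iadd        0 -835
iadd        -835

-835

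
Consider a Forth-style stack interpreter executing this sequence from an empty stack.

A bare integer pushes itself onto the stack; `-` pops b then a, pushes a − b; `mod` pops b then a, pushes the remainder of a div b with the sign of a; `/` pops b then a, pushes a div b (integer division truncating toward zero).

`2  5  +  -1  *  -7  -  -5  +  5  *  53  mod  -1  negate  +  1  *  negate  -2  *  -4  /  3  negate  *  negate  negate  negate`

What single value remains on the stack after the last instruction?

36

2       2
5       2 5
+       7
-1      7 -1
*       -7
-7      -7 -7
-       0
-5      0 -5
+       -5
5       -5 5
*       -25
53      -25 53
mod     -25
-1      -25 -1
negate  -25 1
+       -24
1       -24 1
*       -24
negate  24
-2      24 -2
*       -48
-4      -48 -4
/       12
3       12 3
negate  12 -3
*       -36
negate  36
negate  -36
negate  36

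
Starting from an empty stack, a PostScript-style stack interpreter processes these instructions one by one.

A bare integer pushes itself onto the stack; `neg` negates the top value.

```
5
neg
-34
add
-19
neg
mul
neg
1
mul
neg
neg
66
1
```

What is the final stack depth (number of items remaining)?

5   → [5]
neg → [-5]
-34 → [-5, -34]
add → [-39]
-19 → [-39, -19]
neg → [-39, 19]
mul → [-741]
neg → [741]
1   → [741, 1]
mul → [741]
neg → [-741]
neg → [741]
66  → [741, 66]
1   → [741, 66, 1]

3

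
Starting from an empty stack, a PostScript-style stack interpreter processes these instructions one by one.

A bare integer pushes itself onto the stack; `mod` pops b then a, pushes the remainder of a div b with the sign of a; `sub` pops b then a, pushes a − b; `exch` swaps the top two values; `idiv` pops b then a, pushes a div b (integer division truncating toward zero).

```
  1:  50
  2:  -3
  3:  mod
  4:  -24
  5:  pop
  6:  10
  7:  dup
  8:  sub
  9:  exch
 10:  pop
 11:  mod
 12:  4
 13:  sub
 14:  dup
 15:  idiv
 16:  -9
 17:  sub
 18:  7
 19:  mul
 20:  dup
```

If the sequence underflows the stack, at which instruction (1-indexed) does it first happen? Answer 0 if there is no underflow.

50   → [50]
-3   → [50, -3]
mod  → [2]
-24  → [2, -24]
pop  → [2]
10   → [2, 10]
dup  → [2, 10, 10]
sub  → [2, 0]
exch → [0, 2]
pop  → [0]
mod  — needs 2 operands, stack has 1 → underflow

11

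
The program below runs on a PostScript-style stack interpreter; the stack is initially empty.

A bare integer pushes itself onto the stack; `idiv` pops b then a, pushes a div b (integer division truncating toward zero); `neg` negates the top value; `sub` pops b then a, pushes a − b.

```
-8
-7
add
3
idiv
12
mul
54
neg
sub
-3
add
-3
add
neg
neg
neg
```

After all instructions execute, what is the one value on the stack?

12

-8   → [-8]
-7   → [-8, -7]
add  → [-15]
3    → [-15, 3]
idiv → [-5]
12   → [-5, 12]
mul  → [-60]
54   → [-60, 54]
neg  → [-60, -54]
sub  → [-6]
-3   → [-6, -3]
add  → [-9]
-3   → [-9, -3]
add  → [-12]
neg  → [12]
neg  → [-12]
neg  → [12]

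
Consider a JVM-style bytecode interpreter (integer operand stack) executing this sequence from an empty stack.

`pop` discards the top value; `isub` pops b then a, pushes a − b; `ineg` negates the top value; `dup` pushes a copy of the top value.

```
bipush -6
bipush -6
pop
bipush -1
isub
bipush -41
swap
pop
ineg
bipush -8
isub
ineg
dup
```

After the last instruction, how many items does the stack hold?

bipush -6  → [-6]
bipush -6  → [-6, -6]
pop        → [-6]
bipush -1  → [-6, -1]
isub       → [-5]
bipush -41 → [-5, -41]
swap       → [-41, -5]
pop        → [-41]
ineg       → [41]
bipush -8  → [41, -8]
isub       → [49]
ineg       → [-49]
dup        → [-49, -49]

2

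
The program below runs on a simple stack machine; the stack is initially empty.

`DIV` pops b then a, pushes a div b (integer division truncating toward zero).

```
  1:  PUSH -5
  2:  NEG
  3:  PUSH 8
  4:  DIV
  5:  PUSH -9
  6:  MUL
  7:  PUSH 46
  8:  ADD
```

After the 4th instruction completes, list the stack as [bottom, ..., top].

[0]

PUSH -5 -> -5
NEG     -> 5
PUSH 8  -> 5 8
DIV     -> 0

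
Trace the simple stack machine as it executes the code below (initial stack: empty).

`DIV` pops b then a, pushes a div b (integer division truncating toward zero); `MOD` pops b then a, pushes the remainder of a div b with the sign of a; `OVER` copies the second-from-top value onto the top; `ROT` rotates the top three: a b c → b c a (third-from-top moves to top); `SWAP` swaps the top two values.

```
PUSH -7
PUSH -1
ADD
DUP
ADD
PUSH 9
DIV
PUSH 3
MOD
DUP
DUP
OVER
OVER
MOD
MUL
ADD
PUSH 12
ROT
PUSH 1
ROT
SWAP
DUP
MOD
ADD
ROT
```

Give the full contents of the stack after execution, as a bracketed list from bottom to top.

PUSH -7 -> [-7]
PUSH -1 -> [-7, -1]
ADD     -> [-8]
DUP     -> [-8, -8]
ADD     -> [-16]
PUSH 9  -> [-16, 9]
DIV     -> [-1]
PUSH 3  -> [-1, 3]
MOD     -> [-1]
DUP     -> [-1, -1]
DUP     -> [-1, -1, -1]
OVER    -> [-1, -1, -1, -1]
OVER    -> [-1, -1, -1, -1, -1]
MOD     -> [-1, -1, -1, 0]
MUL     -> [-1, -1, 0]
ADD     -> [-1, -1]
PUSH 12 -> [-1, -1, 12]
ROT     -> [-1, 12, -1]
PUSH 1  -> [-1, 12, -1, 1]
ROT     -> [-1, -1, 1, 12]
SWAP    -> [-1, -1, 12, 1]
DUP     -> [-1, -1, 12, 1, 1]
MOD     -> [-1, -1, 12, 0]
ADD     -> [-1, -1, 12]
ROT     -> [-1, 12, -1]

[-1, 12, -1]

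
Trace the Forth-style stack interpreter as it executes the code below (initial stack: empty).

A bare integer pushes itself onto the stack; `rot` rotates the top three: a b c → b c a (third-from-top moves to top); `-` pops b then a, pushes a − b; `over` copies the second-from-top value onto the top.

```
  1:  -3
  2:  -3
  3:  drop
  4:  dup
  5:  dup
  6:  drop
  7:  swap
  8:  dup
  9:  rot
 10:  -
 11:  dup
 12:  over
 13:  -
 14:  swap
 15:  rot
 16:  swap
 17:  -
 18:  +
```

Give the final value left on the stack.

-3   → [-3]
-3   → [-3, -3]
drop → [-3]
dup  → [-3, -3]
dup  → [-3, -3, -3]
drop → [-3, -3]
swap → [-3, -3]
dup  → [-3, -3, -3]
rot  → [-3, -3, -3]
-    → [-3, 0]
dup  → [-3, 0, 0]
over → [-3, 0, 0, 0]
-    → [-3, 0, 0]
swap → [-3, 0, 0]
rot  → [0, 0, -3]
swap → [0, -3, 0]
-    → [0, -3]
+    → [-3]

-3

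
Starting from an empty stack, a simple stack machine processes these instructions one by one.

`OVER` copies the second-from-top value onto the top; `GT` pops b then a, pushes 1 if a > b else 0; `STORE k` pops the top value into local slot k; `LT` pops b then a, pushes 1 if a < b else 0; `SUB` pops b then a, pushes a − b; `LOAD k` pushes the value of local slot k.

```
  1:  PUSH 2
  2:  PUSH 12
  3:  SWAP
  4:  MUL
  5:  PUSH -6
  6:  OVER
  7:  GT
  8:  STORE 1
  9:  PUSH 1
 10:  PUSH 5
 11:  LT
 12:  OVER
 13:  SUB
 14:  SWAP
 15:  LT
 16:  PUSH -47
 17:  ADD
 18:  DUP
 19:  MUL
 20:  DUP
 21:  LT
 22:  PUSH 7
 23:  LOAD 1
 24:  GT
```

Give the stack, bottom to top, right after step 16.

[1, -47]

PUSH 2   -> 2
PUSH 12  -> 2 12
SWAP     -> 12 2
MUL      -> 24
PUSH -6  -> 24 -6
OVER     -> 24 -6 24
GT       -> 24 0
STORE 1  -> 24
PUSH 1   -> 24 1
PUSH 5   -> 24 1 5
LT       -> 24 1
OVER     -> 24 1 24
SUB      -> 24 -23
SWAP     -> -23 24
LT       -> 1
PUSH -47 -> 1 -47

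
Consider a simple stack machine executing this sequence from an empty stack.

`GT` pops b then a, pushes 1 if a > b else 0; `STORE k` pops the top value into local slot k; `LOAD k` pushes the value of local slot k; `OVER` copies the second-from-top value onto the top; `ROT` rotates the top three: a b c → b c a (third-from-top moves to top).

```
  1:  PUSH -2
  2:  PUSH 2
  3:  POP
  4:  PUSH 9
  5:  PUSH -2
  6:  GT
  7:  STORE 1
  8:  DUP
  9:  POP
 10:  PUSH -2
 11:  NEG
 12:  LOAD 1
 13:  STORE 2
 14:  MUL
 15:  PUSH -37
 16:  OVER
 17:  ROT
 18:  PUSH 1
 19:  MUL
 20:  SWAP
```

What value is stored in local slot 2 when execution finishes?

PUSH -2  -> -2
PUSH 2   -> -2 2
POP      -> -2
PUSH 9   -> -2 9
PUSH -2  -> -2 9 -2
GT       -> -2 1
STORE 1  -> -2
DUP      -> -2 -2
POP      -> -2
PUSH -2  -> -2 -2
NEG      -> -2 2
LOAD 1   -> -2 2 1
STORE 2  -> -2 2
MUL      -> -4
PUSH -37 -> -4 -37
OVER     -> -4 -37 -4
ROT      -> -37 -4 -4
PUSH 1   -> -37 -4 -4 1
MUL      -> -37 -4 -4
SWAP     -> -37 -4 -4

1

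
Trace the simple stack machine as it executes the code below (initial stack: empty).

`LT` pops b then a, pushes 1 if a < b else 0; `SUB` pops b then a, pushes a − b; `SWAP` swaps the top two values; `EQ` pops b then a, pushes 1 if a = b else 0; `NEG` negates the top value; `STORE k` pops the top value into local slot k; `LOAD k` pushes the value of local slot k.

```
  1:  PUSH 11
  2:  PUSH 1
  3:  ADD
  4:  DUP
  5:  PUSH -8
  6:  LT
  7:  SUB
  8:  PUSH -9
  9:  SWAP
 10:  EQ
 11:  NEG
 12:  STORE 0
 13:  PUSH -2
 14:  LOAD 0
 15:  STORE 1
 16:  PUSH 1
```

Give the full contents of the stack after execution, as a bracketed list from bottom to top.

[-2, 1]

PUSH 11  [11]
PUSH 1   [11, 1]
ADD      [12]
DUP      [12, 12]
PUSH -8  [12, 12, -8]
LT       [12, 0]
SUB      [12]
PUSH -9  [12, -9]
SWAP     [-9, 12]
EQ       [0]
NEG      [0]
STORE 0  []
PUSH -2  [-2]
LOAD 0   [-2, 0]
STORE 1  [-2]
PUSH 1   [-2, 1]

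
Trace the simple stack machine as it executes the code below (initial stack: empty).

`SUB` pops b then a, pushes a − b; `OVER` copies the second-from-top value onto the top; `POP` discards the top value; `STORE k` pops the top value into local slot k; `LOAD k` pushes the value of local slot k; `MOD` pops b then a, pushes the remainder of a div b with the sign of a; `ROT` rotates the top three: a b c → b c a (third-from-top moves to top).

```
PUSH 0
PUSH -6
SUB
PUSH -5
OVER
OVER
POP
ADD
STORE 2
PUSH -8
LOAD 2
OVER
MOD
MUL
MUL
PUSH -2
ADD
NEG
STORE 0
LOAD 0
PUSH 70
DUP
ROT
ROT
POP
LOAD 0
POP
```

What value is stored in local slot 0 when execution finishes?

50

PUSH 0  -> [0]
PUSH -6 -> [0, -6]
SUB     -> [6]
PUSH -5 -> [6, -5]
OVER    -> [6, -5, 6]
OVER    -> [6, -5, 6, -5]
POP     -> [6, -5, 6]
ADD     -> [6, 1]
STORE 2 -> [6]
PUSH -8 -> [6, -8]
LOAD 2  -> [6, -8, 1]
OVER    -> [6, -8, 1, -8]
MOD     -> [6, -8, 1]
MUL     -> [6, -8]
MUL     -> [-48]
PUSH -2 -> [-48, -2]
ADD     -> [-50]
NEG     -> [50]
STORE 0 -> []
LOAD 0  -> [50]
PUSH 70 -> [50, 70]
DUP     -> [50, 70, 70]
ROT     -> [70, 70, 50]
ROT     -> [70, 50, 70]
POP     -> [70, 50]
LOAD 0  -> [70, 50, 50]
POP     -> [70, 50]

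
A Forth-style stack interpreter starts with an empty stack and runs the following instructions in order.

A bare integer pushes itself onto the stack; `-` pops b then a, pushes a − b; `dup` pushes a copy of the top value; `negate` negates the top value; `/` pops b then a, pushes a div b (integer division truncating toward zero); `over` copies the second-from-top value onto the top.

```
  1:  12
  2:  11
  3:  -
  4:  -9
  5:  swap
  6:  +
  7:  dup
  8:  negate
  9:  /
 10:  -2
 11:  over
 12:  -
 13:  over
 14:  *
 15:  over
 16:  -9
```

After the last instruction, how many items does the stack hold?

12      [12]
11      [12, 11]
-       [1]
-9      [1, -9]
swap    [-9, 1]
+       [-8]
dup     [-8, -8]
negate  [-8, 8]
/       [-1]
-2      [-1, -2]
over    [-1, -2, -1]
-       [-1, -1]
over    [-1, -1, -1]
*       [-1, 1]
over    [-1, 1, -1]
-9      [-1, 1, -1, -9]

4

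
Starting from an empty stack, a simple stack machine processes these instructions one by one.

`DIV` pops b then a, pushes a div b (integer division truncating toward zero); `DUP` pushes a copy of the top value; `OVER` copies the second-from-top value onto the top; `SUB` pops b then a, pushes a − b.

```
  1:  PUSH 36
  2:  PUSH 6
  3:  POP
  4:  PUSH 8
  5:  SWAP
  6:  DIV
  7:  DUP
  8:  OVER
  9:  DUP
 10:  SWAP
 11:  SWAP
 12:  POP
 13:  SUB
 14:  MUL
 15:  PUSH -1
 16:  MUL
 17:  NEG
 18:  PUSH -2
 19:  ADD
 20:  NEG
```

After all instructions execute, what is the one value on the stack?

PUSH 36 -> 36
PUSH 6  -> 36 6
POP     -> 36
PUSH 8  -> 36 8
SWAP    -> 8 36
DIV     -> 0
DUP     -> 0 0
OVER    -> 0 0 0
DUP     -> 0 0 0 0
SWAP    -> 0 0 0 0
SWAP    -> 0 0 0 0
POP     -> 0 0 0
SUB     -> 0 0
MUL     -> 0
PUSH -1 -> 0 -1
MUL     -> 0
NEG     -> 0
PUSH -2 -> 0 -2
ADD     -> -2
NEG     -> 2

2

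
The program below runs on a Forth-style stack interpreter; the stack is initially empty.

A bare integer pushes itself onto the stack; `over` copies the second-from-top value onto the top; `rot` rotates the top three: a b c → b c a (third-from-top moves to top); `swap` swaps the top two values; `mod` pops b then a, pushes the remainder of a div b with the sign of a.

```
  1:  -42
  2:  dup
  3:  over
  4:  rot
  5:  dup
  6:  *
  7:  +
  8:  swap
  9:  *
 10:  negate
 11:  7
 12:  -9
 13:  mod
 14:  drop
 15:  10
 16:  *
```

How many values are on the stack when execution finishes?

-42    -> -42
dup    -> -42 -42
over   -> -42 -42 -42
rot    -> -42 -42 -42
dup    -> -42 -42 -42 -42
*      -> -42 -42 1764
+      -> -42 1722
swap   -> 1722 -42
*      -> -72324
negate -> 72324
7      -> 72324 7
-9     -> 72324 7 -9
mod    -> 72324 7
drop   -> 72324
10     -> 72324 10
*      -> 723240

1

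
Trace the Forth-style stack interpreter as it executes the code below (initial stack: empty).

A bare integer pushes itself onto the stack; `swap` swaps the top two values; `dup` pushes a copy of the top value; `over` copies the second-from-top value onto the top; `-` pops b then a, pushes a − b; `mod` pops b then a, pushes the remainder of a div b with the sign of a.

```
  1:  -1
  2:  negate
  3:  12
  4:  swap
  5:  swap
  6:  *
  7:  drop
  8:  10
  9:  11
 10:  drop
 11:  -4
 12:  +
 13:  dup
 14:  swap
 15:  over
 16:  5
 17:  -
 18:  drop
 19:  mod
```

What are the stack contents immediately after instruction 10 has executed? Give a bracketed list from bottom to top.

[10]

-1     : -1
negate : 1
12     : 1 12
swap   : 12 1
swap   : 1 12
*      : 12
drop   : (empty)
10     : 10
11     : 10 11
drop   : 10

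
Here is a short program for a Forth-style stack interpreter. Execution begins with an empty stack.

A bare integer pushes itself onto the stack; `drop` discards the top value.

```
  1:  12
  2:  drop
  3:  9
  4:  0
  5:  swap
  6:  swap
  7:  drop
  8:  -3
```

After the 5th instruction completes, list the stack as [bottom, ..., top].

12   -> [12]
drop -> []
9    -> [9]
0    -> [9, 0]
swap -> [0, 9]

[0, 9]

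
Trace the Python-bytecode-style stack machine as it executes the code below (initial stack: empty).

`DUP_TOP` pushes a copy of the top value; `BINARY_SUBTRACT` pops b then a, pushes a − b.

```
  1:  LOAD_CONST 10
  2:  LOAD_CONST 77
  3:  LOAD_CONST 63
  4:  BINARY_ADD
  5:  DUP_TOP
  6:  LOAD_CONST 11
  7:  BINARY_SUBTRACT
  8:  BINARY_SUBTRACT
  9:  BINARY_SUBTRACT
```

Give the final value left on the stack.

-1

LOAD_CONST 10   -> [10]
LOAD_CONST 77   -> [10, 77]
LOAD_CONST 63   -> [10, 77, 63]
BINARY_ADD      -> [10, 140]
DUP_TOP         -> [10, 140, 140]
LOAD_CONST 11   -> [10, 140, 140, 11]
BINARY_SUBTRACT -> [10, 140, 129]
BINARY_SUBTRACT -> [10, 11]
BINARY_SUBTRACT -> [-1]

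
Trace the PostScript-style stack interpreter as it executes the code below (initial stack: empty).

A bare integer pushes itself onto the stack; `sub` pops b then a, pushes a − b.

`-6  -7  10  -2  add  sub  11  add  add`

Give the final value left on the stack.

-10

-6   [-6]
-7   [-6, -7]
10   [-6, -7, 10]
-2   [-6, -7, 10, -2]
add  [-6, -7, 8]
sub  [-6, -15]
11   [-6, -15, 11]
add  [-6, -4]
add  [-10]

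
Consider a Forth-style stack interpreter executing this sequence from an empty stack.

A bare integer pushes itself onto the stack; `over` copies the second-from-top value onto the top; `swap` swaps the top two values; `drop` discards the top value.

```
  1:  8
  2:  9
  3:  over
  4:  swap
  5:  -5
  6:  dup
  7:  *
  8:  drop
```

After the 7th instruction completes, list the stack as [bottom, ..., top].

[8, 8, 9, 25]

8     [8]
9     [8, 9]
over  [8, 9, 8]
swap  [8, 8, 9]
-5    [8, 8, 9, -5]
dup   [8, 8, 9, -5, -5]
*     [8, 8, 9, 25]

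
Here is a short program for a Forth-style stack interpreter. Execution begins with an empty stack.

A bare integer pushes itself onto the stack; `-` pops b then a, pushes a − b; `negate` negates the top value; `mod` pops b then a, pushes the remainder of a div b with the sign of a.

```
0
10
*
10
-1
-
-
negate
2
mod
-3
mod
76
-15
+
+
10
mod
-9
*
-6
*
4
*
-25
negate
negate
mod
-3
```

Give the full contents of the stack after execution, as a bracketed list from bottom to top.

[7, -3]

0       [0]
10      [0, 10]
*       [0]
10      [0, 10]
-1      [0, 10, -1]
-       [0, 11]
-       [-11]
negate  [11]
2       [11, 2]
mod     [1]
-3      [1, -3]
mod     [1]
76      [1, 76]
-15     [1, 76, -15]
+       [1, 61]
+       [62]
10      [62, 10]
mod     [2]
-9      [2, -9]
*       [-18]
-6      [-18, -6]
*       [108]
4       [108, 4]
*       [432]
-25     [432, -25]
negate  [432, 25]
negate  [432, -25]
mod     [7]
-3      [7, -3]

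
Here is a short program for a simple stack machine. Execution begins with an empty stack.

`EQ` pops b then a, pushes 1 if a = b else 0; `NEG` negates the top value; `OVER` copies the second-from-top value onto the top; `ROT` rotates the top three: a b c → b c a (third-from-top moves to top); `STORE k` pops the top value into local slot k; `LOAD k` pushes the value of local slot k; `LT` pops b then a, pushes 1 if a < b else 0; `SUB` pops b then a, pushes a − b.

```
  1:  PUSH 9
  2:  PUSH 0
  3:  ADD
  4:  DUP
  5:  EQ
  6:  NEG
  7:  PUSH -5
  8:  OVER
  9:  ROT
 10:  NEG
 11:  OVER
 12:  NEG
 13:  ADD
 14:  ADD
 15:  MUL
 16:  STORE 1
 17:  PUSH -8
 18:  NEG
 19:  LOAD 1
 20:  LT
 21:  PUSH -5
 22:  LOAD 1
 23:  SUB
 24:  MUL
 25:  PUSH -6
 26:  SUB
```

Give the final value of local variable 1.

PUSH 9  -> [9]
PUSH 0  -> [9, 0]
ADD     -> [9]
DUP     -> [9, 9]
EQ      -> [1]
NEG     -> [-1]
PUSH -5 -> [-1, -5]
OVER    -> [-1, -5, -1]
ROT     -> [-5, -1, -1]
NEG     -> [-5, -1, 1]
OVER    -> [-5, -1, 1, -1]
NEG     -> [-5, -1, 1, 1]
ADD     -> [-5, -1, 2]
ADD     -> [-5, 1]
MUL     -> [-5]
STORE 1 -> []
PUSH -8 -> [-8]
NEG     -> [8]
LOAD 1  -> [8, -5]
LT      -> [0]
PUSH -5 -> [0, -5]
LOAD 1  -> [0, -5, -5]
SUB     -> [0, 0]
MUL     -> [0]
PUSH -6 -> [0, -6]
SUB     -> [6]

-5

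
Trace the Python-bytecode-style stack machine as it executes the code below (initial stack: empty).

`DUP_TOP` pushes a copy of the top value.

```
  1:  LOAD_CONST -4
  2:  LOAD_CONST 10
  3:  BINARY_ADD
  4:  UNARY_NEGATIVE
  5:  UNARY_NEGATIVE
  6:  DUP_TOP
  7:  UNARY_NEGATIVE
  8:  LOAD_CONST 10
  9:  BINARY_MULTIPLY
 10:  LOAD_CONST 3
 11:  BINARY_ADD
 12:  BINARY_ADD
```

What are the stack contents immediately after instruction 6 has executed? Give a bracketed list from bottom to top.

LOAD_CONST -4  → -4
LOAD_CONST 10  → -4 10
BINARY_ADD     → 6
UNARY_NEGATIVE → -6
UNARY_NEGATIVE → 6
DUP_TOP        → 6 6

[6, 6]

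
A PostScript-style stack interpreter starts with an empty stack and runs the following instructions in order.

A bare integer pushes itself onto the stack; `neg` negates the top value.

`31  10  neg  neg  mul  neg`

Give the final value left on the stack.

-310

31  : [31]
10  : [31, 10]
neg : [31, -10]
neg : [31, 10]
mul : [310]
neg : [-310]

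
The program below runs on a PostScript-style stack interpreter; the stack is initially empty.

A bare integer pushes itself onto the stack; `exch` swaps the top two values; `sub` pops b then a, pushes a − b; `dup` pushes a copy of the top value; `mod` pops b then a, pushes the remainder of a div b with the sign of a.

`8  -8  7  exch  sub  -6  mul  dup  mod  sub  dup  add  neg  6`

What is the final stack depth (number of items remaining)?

8    → [8]
-8   → [8, -8]
7    → [8, -8, 7]
exch → [8, 7, -8]
sub  → [8, 15]
-6   → [8, 15, -6]
mul  → [8, -90]
dup  → [8, -90, -90]
mod  → [8, 0]
sub  → [8]
dup  → [8, 8]
add  → [16]
neg  → [-16]
6    → [-16, 6]

2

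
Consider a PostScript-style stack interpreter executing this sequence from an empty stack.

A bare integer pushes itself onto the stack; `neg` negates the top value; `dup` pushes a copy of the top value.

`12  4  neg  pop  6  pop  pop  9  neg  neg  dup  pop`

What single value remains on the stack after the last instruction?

12  : [12]
4   : [12, 4]
neg : [12, -4]
pop : [12]
6   : [12, 6]
pop : [12]
pop : []
9   : [9]
neg : [-9]
neg : [9]
dup : [9, 9]
pop : [9]

9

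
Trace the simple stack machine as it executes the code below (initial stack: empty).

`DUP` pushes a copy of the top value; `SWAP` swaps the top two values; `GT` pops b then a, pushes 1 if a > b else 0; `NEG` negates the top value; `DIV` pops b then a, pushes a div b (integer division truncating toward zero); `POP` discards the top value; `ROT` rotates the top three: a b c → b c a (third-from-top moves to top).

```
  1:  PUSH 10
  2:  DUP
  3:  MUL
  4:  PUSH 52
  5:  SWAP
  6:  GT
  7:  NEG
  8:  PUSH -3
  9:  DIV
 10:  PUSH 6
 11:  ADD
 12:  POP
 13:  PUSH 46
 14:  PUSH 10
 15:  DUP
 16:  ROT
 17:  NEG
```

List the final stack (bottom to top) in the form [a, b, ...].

[10, 10, -46]

PUSH 10 → [10]
DUP     → [10, 10]
MUL     → [100]
PUSH 52 → [100, 52]
SWAP    → [52, 100]
GT      → [0]
NEG     → [0]
PUSH -3 → [0, -3]
DIV     → [0]
PUSH 6  → [0, 6]
ADD     → [6]
POP     → []
PUSH 46 → [46]
PUSH 10 → [46, 10]
DUP     → [46, 10, 10]
ROT     → [10, 10, 46]
NEG     → [10, 10, -46]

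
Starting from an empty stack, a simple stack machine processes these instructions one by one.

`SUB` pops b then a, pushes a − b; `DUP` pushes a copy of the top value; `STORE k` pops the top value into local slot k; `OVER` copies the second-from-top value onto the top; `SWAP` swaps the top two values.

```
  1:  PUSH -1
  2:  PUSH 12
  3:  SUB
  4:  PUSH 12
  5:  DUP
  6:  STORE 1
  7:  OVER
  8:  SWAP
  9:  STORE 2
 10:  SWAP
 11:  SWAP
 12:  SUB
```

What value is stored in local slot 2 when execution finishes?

PUSH -1 : [-1]
PUSH 12 : [-1, 12]
SUB     : [-13]
PUSH 12 : [-13, 12]
DUP     : [-13, 12, 12]
STORE 1 : [-13, 12]
OVER    : [-13, 12, -13]
SWAP    : [-13, -13, 12]
STORE 2 : [-13, -13]
SWAP    : [-13, -13]
SWAP    : [-13, -13]
SUB     : [0]

12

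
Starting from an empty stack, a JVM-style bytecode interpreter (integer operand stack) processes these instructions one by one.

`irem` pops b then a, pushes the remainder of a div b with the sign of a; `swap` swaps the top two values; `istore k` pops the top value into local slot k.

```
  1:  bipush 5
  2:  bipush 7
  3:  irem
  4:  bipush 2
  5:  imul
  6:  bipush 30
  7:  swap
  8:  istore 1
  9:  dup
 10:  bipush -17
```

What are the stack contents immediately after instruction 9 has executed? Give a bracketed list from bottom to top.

bipush 5  -> 5
bipush 7  -> 5 7
irem      -> 5
bipush 2  -> 5 2
imul      -> 10
bipush 30 -> 10 30
swap      -> 30 10
istore 1  -> 30
dup       -> 30 30

[30, 30]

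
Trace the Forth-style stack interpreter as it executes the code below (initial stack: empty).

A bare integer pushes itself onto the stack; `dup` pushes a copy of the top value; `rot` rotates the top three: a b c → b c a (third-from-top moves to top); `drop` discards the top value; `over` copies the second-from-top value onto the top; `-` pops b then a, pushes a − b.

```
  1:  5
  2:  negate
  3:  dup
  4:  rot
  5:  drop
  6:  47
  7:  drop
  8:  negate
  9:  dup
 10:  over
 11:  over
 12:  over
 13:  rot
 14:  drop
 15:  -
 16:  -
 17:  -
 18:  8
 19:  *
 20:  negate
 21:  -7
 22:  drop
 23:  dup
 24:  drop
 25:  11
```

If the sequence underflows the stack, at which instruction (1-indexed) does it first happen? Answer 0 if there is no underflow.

5      -> [5]
negate -> [-5]
dup    -> [-5, -5]
rot  — needs 3 operands, stack has 2 → underflow

4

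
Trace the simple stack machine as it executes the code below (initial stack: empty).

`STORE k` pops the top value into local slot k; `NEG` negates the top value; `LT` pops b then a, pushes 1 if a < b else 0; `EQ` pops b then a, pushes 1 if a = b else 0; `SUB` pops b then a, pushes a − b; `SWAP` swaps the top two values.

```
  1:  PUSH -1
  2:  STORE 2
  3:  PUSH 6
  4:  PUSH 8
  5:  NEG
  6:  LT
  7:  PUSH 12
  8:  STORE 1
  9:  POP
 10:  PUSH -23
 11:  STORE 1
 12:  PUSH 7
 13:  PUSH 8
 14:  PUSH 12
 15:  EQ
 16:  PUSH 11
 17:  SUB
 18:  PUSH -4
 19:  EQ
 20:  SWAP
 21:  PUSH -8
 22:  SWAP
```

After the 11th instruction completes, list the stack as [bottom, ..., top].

PUSH -1  → -1
STORE 2  → (empty)
PUSH 6   → 6
PUSH 8   → 6 8
NEG      → 6 -8
LT       → 0
PUSH 12  → 0 12
STORE 1  → 0
POP      → (empty)
PUSH -23 → -23
STORE 1  → (empty)

[]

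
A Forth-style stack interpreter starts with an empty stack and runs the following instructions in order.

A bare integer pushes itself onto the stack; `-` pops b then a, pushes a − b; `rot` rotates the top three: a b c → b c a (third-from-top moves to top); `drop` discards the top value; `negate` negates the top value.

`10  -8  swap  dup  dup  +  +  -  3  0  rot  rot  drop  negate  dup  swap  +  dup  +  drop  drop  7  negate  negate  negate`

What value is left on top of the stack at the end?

-7

10     -> [10]
-8     -> [10, -8]
swap   -> [-8, 10]
dup    -> [-8, 10, 10]
dup    -> [-8, 10, 10, 10]
+      -> [-8, 10, 20]
+      -> [-8, 30]
-      -> [-38]
3      -> [-38, 3]
0      -> [-38, 3, 0]
rot    -> [3, 0, -38]
rot    -> [0, -38, 3]
drop   -> [0, -38]
negate -> [0, 38]
dup    -> [0, 38, 38]
swap   -> [0, 38, 38]
+      -> [0, 76]
dup    -> [0, 76, 76]
+      -> [0, 152]
drop   -> [0]
drop   -> []
7      -> [7]
negate -> [-7]
negate -> [7]
negate -> [-7]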